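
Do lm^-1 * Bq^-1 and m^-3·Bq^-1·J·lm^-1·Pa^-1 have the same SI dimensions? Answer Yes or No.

Yes

Left side:
  lm = cd·sr = cd (luminous flux; sr is dimensionless).
  So lm⁻¹ = cd⁻¹.
  Bq = 1/s = s⁻¹ (activity is decays per second).
  So Bq⁻¹ = s.
  Combining: lm⁻¹·Bq⁻¹ = cd⁻¹ · s = s·cd⁻¹.
Right side:
  Bq = s⁻¹.
  So Bq⁻¹ = s.
  J = kg·m²·s⁻².
  lm = cd.
  So lm⁻¹ = cd⁻¹.
  Pa = kg·m⁻¹·s⁻².
  So Pa⁻¹ = kg⁻¹·m·s².
  Combining: m⁻³·Bq⁻¹·J·lm⁻¹·Pa⁻¹ = m⁻³ · s · (kg·m²·s⁻²) · cd⁻¹ · (kg⁻¹·m·s²) = s·cd⁻¹.
Both reduce to s·cd⁻¹.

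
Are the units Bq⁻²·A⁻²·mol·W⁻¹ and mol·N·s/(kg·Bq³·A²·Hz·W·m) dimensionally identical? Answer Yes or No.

Left side:
  Bq = s⁻¹.
  So Bq⁻² = s².
  W = kg·m²·s⁻³.
  So W⁻¹ = kg⁻¹·m⁻²·s³.
  Combining: Bq⁻²·A⁻²·mol·W⁻¹ = s² · A⁻² · mol · (kg⁻¹·m⁻²·s³) = kg⁻¹·m⁻²·s⁵·A⁻²·mol.
Right side:
  Bq = 1/s = s⁻¹ (activity is decays per second).
  So Bq⁻³ = s³.
  Hz = 1/s = s⁻¹ (frequency is cycles per second).
  So Hz⁻¹ = s.
  W = J/s (power = energy per time),
      = kg·m²·s⁻³.
  So W⁻¹ = kg⁻¹·m⁻²·s³.
  N = kg·m/s² = kg·m·s⁻² (force = mass × acceleration).
  Combining: kg⁻¹·Bq⁻³·mol·A⁻²·Hz⁻¹·W⁻¹·N·s·m⁻¹ = kg⁻¹ · s³ · mol · A⁻² · s · (kg⁻¹·m⁻²·s³) · (kg·m·s⁻²) · s · m⁻¹ = kg⁻¹·m⁻²·s⁶·A⁻²·mol.
Left is kg⁻¹·m⁻²·s⁵·A⁻²·mol; right is kg⁻¹·m⁻²·s⁶·A⁻²·mol — different.

No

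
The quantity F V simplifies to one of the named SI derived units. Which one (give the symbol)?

F = C/V (capacitance = charge per voltage),
    = A·s/(kg·m²·s⁻³·A⁻¹) (substituting C and V),
    = kg⁻¹·m⁻²·s⁴·A².
V = W/A (potential = power per current),
    = kg·m²·s⁻³·A⁻¹.
Combining: F·V = (kg⁻¹·m⁻²·s⁴·A²) · (kg·m²·s⁻³·A⁻¹) = s·A.
s·A is the base-SI form of the coulomb.

C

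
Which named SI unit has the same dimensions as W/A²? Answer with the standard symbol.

Ω

W = J/s (power = energy per time),
    = kg·m²·s⁻³.
Combining: A⁻²·W = A⁻² · (kg·m²·s⁻³) = kg·m²·s⁻³·A⁻².
kg·m²·s⁻³·A⁻² is the base-SI form of the ohm.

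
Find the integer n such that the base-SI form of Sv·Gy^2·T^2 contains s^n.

Sv = J/kg (equivalent dose = energy per mass),
    = m²·s⁻².
Gy = J/kg (absorbed dose = energy per mass),
    = m²·s⁻².
So Gy² = m⁴·s⁻⁴.
T = Wb/m² (flux density = flux per area),
    = kg·s⁻²·A⁻¹.
So T² = kg²·s⁻⁴·A⁻².
Combining: Sv·Gy²·T² = (m²·s⁻²) · (m⁴·s⁻⁴) · (kg²·s⁻⁴·A⁻²) = kg²·m⁶·s⁻¹⁰·A⁻².
The exponent of s is -10.

-10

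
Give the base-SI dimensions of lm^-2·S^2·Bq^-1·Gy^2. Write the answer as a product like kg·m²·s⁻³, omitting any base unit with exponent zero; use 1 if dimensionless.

kg⁻²·s³·A⁴·cd⁻²

lm = cd·sr = cd (luminous flux; sr is dimensionless).
So lm⁻² = cd⁻².
S = 1/Ω (conductance is reciprocal resistance),
    = kg⁻¹·m⁻²·s³·A².
So S² = kg⁻²·m⁻⁴·s⁶·A⁴.
Bq = 1/s = s⁻¹ (activity is decays per second).
So Bq⁻¹ = s.
Gy = J/kg (absorbed dose = energy per mass),
    = m²·s⁻².
So Gy² = m⁴·s⁻⁴.
Combining: lm⁻²·S²·Bq⁻¹·Gy² = cd⁻² · (kg⁻²·m⁻⁴·s⁶·A⁴) · s · (m⁴·s⁻⁴) = kg⁻²·s³·A⁴·cd⁻².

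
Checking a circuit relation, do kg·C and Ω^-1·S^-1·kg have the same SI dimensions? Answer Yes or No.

No

Left side:
  C = s·A.
  Combining: kg·C = kg · (s·A) = kg·s·A.
Right side:
  Ω = kg·m²·s⁻³·A⁻².
  So Ω⁻¹ = kg⁻¹·m⁻²·s³·A².
  S = kg⁻¹·m⁻²·s³·A².
  So S⁻¹ = kg·m²·s⁻³·A⁻².
  Combining: Ω⁻¹·S⁻¹·kg = (kg⁻¹·m⁻²·s³·A²) · (kg·m²·s⁻³·A⁻²) · kg = kg.
Left is kg·s·A; right is kg — different.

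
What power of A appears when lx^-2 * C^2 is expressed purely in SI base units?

lx = lm/m² (illuminance = luminous flux per area),
    = m⁻²·cd.
So lx⁻² = m⁴·cd⁻².
C = A·s = s·A (charge = current × time).
So C² = s²·A².
Combining: lx⁻²·C² = (m⁴·cd⁻²) · (s²·A²) = m⁴·s²·A²·cd⁻².
The exponent of A is 2.

2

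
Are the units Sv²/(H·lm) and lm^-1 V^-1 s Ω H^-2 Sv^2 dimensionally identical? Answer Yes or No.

Left side:
  H = kg·m²·s⁻²·A⁻².
  So H⁻¹ = kg⁻¹·m⁻²·s²·A².
  Sv = m²·s⁻².
  So Sv² = m⁴·s⁻⁴.
  lm = cd.
  So lm⁻¹ = cd⁻¹.
  Combining: H⁻¹·Sv²·lm⁻¹ = (kg⁻¹·m⁻²·s²·A²) · (m⁴·s⁻⁴) · cd⁻¹ = kg⁻¹·m²·s⁻²·A²·cd⁻¹.
Right side:
  lm = cd.
  So lm⁻¹ = cd⁻¹.
  V = kg·m²·s⁻³·A⁻¹.
  So V⁻¹ = kg⁻¹·m⁻²·s³·A.
  Ω = kg·m²·s⁻³·A⁻².
  H = kg·m²·s⁻²·A⁻².
  So H⁻² = kg⁻²·m⁻⁴·s⁴·A⁴.
  Sv = m²·s⁻².
  So Sv² = m⁴·s⁻⁴.
  Combining: lm⁻¹·V⁻¹·s·Ω·H⁻²·Sv² = cd⁻¹ · (kg⁻¹·m⁻²·s³·A) · s · (kg·m²·s⁻³·A⁻²) · (kg⁻²·m⁻⁴·s⁴·A⁴) · (m⁴·s⁻⁴) = kg⁻²·s·A³·cd⁻¹.
Left is kg⁻¹·m²·s⁻²·A²·cd⁻¹; right is kg⁻²·s·A³·cd⁻¹ — different.

No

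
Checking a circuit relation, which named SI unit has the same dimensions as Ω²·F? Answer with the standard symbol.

H

Ω = kg·m²·s⁻³·A⁻².
So Ω² = kg²·m⁴·s⁻⁶·A⁻⁴.
F = kg⁻¹·m⁻²·s⁴·A².
Combining: Ω²·F = (kg²·m⁴·s⁻⁶·A⁻⁴) · (kg⁻¹·m⁻²·s⁴·A²) = kg·m²·s⁻²·A⁻².
kg·m²·s⁻²·A⁻² is the base-SI form of the henry.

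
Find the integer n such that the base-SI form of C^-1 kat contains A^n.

C = s·A.
So C⁻¹ = s⁻¹·A⁻¹.
kat = s⁻¹·mol.
Combining: C⁻¹·kat = (s⁻¹·A⁻¹) · (s⁻¹·mol) = s⁻²·A⁻¹·mol.
The exponent of A is -1.

-1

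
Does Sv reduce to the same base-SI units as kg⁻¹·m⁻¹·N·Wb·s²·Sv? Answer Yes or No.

Left side:
  Sv = J/kg (equivalent dose = energy per mass),
      = m²·s⁻².
Right side:
  N = kg·m·s⁻².
  Wb = kg·m²·s⁻²·A⁻¹.
  Sv = m²·s⁻².
  Combining: kg⁻¹·m⁻¹·N·Wb·s²·Sv = kg⁻¹ · m⁻¹ · (kg·m·s⁻²) · (kg·m²·s⁻²·A⁻¹) · s² · (m²·s⁻²) = kg·m⁴·s⁻⁴·A⁻¹.
Left is m²·s⁻²; right is kg·m⁴·s⁻⁴·A⁻¹ — different.

No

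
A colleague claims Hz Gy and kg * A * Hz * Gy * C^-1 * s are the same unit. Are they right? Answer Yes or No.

Left side:
  Hz = 1/s = s⁻¹ (frequency is cycles per second).
  Gy = J/kg (absorbed dose = energy per mass),
      = m²·s⁻².
  Combining: Hz·Gy = s⁻¹ · (m²·s⁻²) = m²·s⁻³.
Right side:
  Hz = s⁻¹.
  Gy = m²·s⁻².
  C = s·A.
  So C⁻¹ = s⁻¹·A⁻¹.
  Combining: kg·A·Hz·Gy·C⁻¹·s = kg · A · s⁻¹ · (m²·s⁻²) · (s⁻¹·A⁻¹) · s = kg·m²·s⁻³.
Left is m²·s⁻³; right is kg·m²·s⁻³ — different.

No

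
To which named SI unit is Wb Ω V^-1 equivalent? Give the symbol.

Wb = V·s (flux: a volt is a weber per second),
    = kg·m²·s⁻²·A⁻¹.
Ω = V/A (resistance = voltage per current),
    = kg·m²·s⁻³·A⁻².
V = W/A (potential = power per current),
    = kg·m²·s⁻³·A⁻¹.
So V⁻¹ = kg⁻¹·m⁻²·s³·A.
Combining: Wb·Ω·V⁻¹ = (kg·m²·s⁻²·A⁻¹) · (kg·m²·s⁻³·A⁻²) · (kg⁻¹·m⁻²·s³·A) = kg·m²·s⁻²·A⁻².
kg·m²·s⁻²·A⁻² is the base-SI form of the henry.

H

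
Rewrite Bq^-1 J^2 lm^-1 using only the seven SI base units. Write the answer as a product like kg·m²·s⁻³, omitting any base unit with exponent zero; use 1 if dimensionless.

Bq = s⁻¹.
So Bq⁻¹ = s.
J = kg·m²·s⁻².
So J² = kg²·m⁴·s⁻⁴.
lm = cd.
So lm⁻¹ = cd⁻¹.
Combining: Bq⁻¹·J²·lm⁻¹ = s · (kg²·m⁴·s⁻⁴) · cd⁻¹ = kg²·m⁴·s⁻³·cd⁻¹.

kg²·m⁴·s⁻³·cd⁻¹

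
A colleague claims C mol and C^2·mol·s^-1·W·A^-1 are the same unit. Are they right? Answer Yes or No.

Left side:
  C = A·s = s·A (charge = current × time).
  Combining: C·mol = (s·A) · mol = s·A·mol.
Right side:
  C = s·A.
  So C² = s²·A².
  W = kg·m²·s⁻³.
  Combining: C²·mol·s⁻¹·W·A⁻¹ = (s²·A²) · mol · s⁻¹ · (kg·m²·s⁻³) · A⁻¹ = kg·m²·s⁻²·A·mol.
Left is s·A·mol; right is kg·m²·s⁻²·A·mol — different.

No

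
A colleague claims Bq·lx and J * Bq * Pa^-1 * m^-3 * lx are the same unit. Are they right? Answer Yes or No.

Yes

Left side:
  Bq = s⁻¹.
  lx = m⁻²·cd.
  Combining: Bq·lx = s⁻¹ · (m⁻²·cd) = m⁻²·s⁻¹·cd.
Right side:
  J = N·m (work = force × distance),
      = kg·m²·s⁻².
  Bq = 1/s = s⁻¹ (activity is decays per second).
  Pa = N/m² (pressure = force per area),
      = kg·m⁻¹·s⁻².
  So Pa⁻¹ = kg⁻¹·m·s².
  lx = lm/m² (illuminance = luminous flux per area),
      = m⁻²·cd.
  Combining: J·Bq·Pa⁻¹·m⁻³·lx = (kg·m²·s⁻²) · s⁻¹ · (kg⁻¹·m·s²) · m⁻³ · (m⁻²·cd) = m⁻²·s⁻¹·cd.
Both reduce to m⁻²·s⁻¹·cd.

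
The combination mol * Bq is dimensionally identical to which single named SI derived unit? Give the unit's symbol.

Bq = s⁻¹.
Combining: mol·Bq = mol · s⁻¹ = s⁻¹·mol.
s⁻¹·mol is the base-SI form of the katal.

kat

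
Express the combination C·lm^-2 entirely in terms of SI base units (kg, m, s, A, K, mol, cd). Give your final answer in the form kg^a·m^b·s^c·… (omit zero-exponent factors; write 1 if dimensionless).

C = s·A.
lm = cd.
So lm⁻² = cd⁻².
Combining: C·lm⁻² = (s·A) · cd⁻² = s·A·cd⁻².

s·A·cd⁻²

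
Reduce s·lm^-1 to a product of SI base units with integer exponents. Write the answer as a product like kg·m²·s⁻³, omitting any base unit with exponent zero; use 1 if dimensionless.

lm = cd·sr = cd (luminous flux; sr is dimensionless).
So lm⁻¹ = cd⁻¹.
Combining: s·lm⁻¹ = s · cd⁻¹ = s·cd⁻¹.

s·cd⁻¹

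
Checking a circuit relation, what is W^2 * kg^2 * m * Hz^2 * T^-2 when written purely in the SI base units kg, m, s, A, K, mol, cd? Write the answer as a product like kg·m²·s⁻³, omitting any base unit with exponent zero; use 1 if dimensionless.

W = kg·m²·s⁻³.
So W² = kg²·m⁴·s⁻⁶.
Hz = s⁻¹.
So Hz² = s⁻².
T = kg·s⁻²·A⁻¹.
So T⁻² = kg⁻²·s⁴·A².
Combining: W²·kg²·m·Hz²·T⁻² = (kg²·m⁴·s⁻⁶) · kg² · m · s⁻² · (kg⁻²·s⁴·A²) = kg²·m⁵·s⁻⁴·A².

kg²·m⁵·s⁻⁴·A²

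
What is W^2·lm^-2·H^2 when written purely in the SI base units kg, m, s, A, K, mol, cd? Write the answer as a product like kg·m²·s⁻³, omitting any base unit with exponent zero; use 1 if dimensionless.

W = J/s (power = energy per time),
    = kg·m²·s⁻³.
So W² = kg²·m⁴·s⁻⁶.
lm = cd·sr = cd (luminous flux; sr is dimensionless).
So lm⁻² = cd⁻².
H = Wb/A (inductance = flux per current),
    = kg·m²·s⁻²·A⁻².
So H² = kg²·m⁴·s⁻⁴·A⁻⁴.
Combining: W²·lm⁻²·H² = (kg²·m⁴·s⁻⁶) · cd⁻² · (kg²·m⁴·s⁻⁴·A⁻⁴) = kg⁴·m⁸·s⁻¹⁰·A⁻⁴·cd⁻².

kg⁴·m⁸·s⁻¹⁰·A⁻⁴·cd⁻²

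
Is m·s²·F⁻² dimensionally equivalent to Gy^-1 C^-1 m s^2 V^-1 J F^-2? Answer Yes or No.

Left side:
  F = kg⁻¹·m⁻²·s⁴·A².
  So F⁻² = kg²·m⁴·s⁻⁸·A⁻⁴.
  Combining: m·s²·F⁻² = m · s² · (kg²·m⁴·s⁻⁸·A⁻⁴) = kg²·m⁵·s⁻⁶·A⁻⁴.
Right side:
  Gy = m²·s⁻².
  So Gy⁻¹ = m⁻²·s².
  C = s·A.
  So C⁻¹ = s⁻¹·A⁻¹.
  V = kg·m²·s⁻³·A⁻¹.
  So V⁻¹ = kg⁻¹·m⁻²·s³·A.
  J = kg·m²·s⁻².
  F = kg⁻¹·m⁻²·s⁴·A².
  So F⁻² = kg²·m⁴·s⁻⁸·A⁻⁴.
  Combining: Gy⁻¹·C⁻¹·m·s²·V⁻¹·J·F⁻² = (m⁻²·s²) · (s⁻¹·A⁻¹) · m · s² · (kg⁻¹·m⁻²·s³·A) · (kg·m²·s⁻²) · (kg²·m⁴·s⁻⁸·A⁻⁴) = kg²·m³·s⁻⁴·A⁻⁴.
Left is kg²·m⁵·s⁻⁶·A⁻⁴; right is kg²·m³·s⁻⁴·A⁻⁴ — different.

No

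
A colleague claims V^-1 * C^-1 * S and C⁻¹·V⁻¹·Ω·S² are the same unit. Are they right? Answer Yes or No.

Left side:
  V = kg·m²·s⁻³·A⁻¹.
  So V⁻¹ = kg⁻¹·m⁻²·s³·A.
  C = s·A.
  So C⁻¹ = s⁻¹·A⁻¹.
  S = kg⁻¹·m⁻²·s³·A².
  Combining: V⁻¹·C⁻¹·S = (kg⁻¹·m⁻²·s³·A) · (s⁻¹·A⁻¹) · (kg⁻¹·m⁻²·s³·A²) = kg⁻²·m⁻⁴·s⁵·A².
Right side:
  C = s·A.
  So C⁻¹ = s⁻¹·A⁻¹.
  V = kg·m²·s⁻³·A⁻¹.
  So V⁻¹ = kg⁻¹·m⁻²·s³·A.
  Ω = kg·m²·s⁻³·A⁻².
  S = kg⁻¹·m⁻²·s³·A².
  So S² = kg⁻²·m⁻⁴·s⁶·A⁴.
  Combining: C⁻¹·V⁻¹·Ω·S² = (s⁻¹·A⁻¹) · (kg⁻¹·m⁻²·s³·A) · (kg·m²·s⁻³·A⁻²) · (kg⁻²·m⁻⁴·s⁶·A⁴) = kg⁻²·m⁻⁴·s⁵·A².
Both reduce to kg⁻²·m⁻⁴·s⁵·A².

Yes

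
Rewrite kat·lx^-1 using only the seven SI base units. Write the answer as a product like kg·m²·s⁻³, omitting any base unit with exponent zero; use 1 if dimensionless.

m²·s⁻¹·mol·cd⁻¹

kat = mol/s = s⁻¹·mol (catalytic activity).
lx = lm/m² (illuminance = luminous flux per area),
    = m⁻²·cd.
So lx⁻¹ = m²·cd⁻¹.
Combining: kat·lx⁻¹ = (s⁻¹·mol) · (m²·cd⁻¹) = m²·s⁻¹·mol·cd⁻¹.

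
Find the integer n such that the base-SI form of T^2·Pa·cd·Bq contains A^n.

T = Wb/m² (flux density = flux per area),
    = kg·s⁻²·A⁻¹.
So T² = kg²·s⁻⁴·A⁻².
Pa = N/m² (pressure = force per area),
    = kg·m⁻¹·s⁻².
Bq = 1/s = s⁻¹ (activity is decays per second).
Combining: T²·Pa·cd·Bq = (kg²·s⁻⁴·A⁻²) · (kg·m⁻¹·s⁻²) · cd · s⁻¹ = kg³·m⁻¹·s⁻⁷·A⁻²·cd.
The exponent of A is -2.

-2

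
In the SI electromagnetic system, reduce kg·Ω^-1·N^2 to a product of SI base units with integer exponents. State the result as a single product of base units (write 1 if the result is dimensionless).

Ω = kg·m²·s⁻³·A⁻².
So Ω⁻¹ = kg⁻¹·m⁻²·s³·A².
N = kg·m·s⁻².
So N² = kg²·m²·s⁻⁴.
Combining: kg·Ω⁻¹·N² = kg · (kg⁻¹·m⁻²·s³·A²) · (kg²·m²·s⁻⁴) = kg²·s⁻¹·A².

kg²·s⁻¹·A²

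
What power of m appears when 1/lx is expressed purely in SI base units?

2

lx = m⁻²·cd.
So lx⁻¹ = m²·cd⁻¹.
The exponent of m is 2.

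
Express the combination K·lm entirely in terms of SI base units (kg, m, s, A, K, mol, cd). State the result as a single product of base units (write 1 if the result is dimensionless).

K·cd

lm = cd.
Combining: K·lm = K · cd = K·cd.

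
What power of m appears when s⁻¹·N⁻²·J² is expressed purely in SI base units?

2

N = kg·m/s² = kg·m·s⁻² (force = mass × acceleration).
So N⁻² = kg⁻²·m⁻²·s⁴.
J = N·m (work = force × distance),
    = kg·m²·s⁻².
So J² = kg²·m⁴·s⁻⁴.
Combining: s⁻¹·N⁻²·J² = s⁻¹ · (kg⁻²·m⁻²·s⁴) · (kg²·m⁴·s⁻⁴) = m²·s⁻¹.
The exponent of m is 2.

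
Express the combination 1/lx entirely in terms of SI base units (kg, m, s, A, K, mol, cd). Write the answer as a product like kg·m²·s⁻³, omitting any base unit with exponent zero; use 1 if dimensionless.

m²·cd⁻¹

lx = m⁻²·cd.
So lx⁻¹ = m²·cd⁻¹.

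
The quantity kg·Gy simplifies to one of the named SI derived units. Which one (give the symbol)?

Gy = J/kg (absorbed dose = energy per mass),
    = m²·s⁻².
Combining: kg·Gy = kg · (m²·s⁻²) = kg·m²·s⁻².
kg·m²·s⁻² is the base-SI form of the joule.

J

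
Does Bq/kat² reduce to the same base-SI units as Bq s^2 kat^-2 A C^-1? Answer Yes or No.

No

Left side:
  kat = mol/s = s⁻¹·mol (catalytic activity).
  So kat⁻² = s²·mol⁻².
  Bq = 1/s = s⁻¹ (activity is decays per second).
  Combining: kat⁻²·Bq = (s²·mol⁻²) · s⁻¹ = s·mol⁻².
Right side:
  Bq = s⁻¹.
  kat = s⁻¹·mol.
  So kat⁻² = s²·mol⁻².
  C = s·A.
  So C⁻¹ = s⁻¹·A⁻¹.
  Combining: Bq·s²·kat⁻²·A·C⁻¹ = s⁻¹ · s² · (s²·mol⁻²) · A · (s⁻¹·A⁻¹) = s²·mol⁻².
Left is s·mol⁻²; right is s²·mol⁻² — different.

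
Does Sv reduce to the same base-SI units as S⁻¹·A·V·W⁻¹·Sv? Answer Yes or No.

Left side:
  Sv = J/kg (equivalent dose = energy per mass),
      = m²·s⁻².
Right side:
  S = kg⁻¹·m⁻²·s³·A².
  So S⁻¹ = kg·m²·s⁻³·A⁻².
  V = kg·m²·s⁻³·A⁻¹.
  W = kg·m²·s⁻³.
  So W⁻¹ = kg⁻¹·m⁻²·s³.
  Sv = m²·s⁻².
  Combining: S⁻¹·A·V·W⁻¹·Sv = (kg·m²·s⁻³·A⁻²) · A · (kg·m²·s⁻³·A⁻¹) · (kg⁻¹·m⁻²·s³) · (m²·s⁻²) = kg·m⁴·s⁻⁵·A⁻².
Left is m²·s⁻²; right is kg·m⁴·s⁻⁵·A⁻² — different.

No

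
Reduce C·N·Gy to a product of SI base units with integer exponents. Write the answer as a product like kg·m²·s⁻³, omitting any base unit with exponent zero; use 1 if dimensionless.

C = A·s = s·A (charge = current × time).
N = kg·m/s² = kg·m·s⁻² (force = mass × acceleration).
Gy = J/kg (absorbed dose = energy per mass),
    = m²·s⁻².
Combining: C·N·Gy = (s·A) · (kg·m·s⁻²) · (m²·s⁻²) = kg·m³·s⁻³·A.

kg·m³·s⁻³·A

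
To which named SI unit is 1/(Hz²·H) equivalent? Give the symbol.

F

Hz = s⁻¹.
So Hz⁻² = s².
H = kg·m²·s⁻²·A⁻².
So H⁻¹ = kg⁻¹·m⁻²·s²·A².
Combining: Hz⁻²·H⁻¹ = s² · (kg⁻¹·m⁻²·s²·A²) = kg⁻¹·m⁻²·s⁴·A².
kg⁻¹·m⁻²·s⁴·A² is the base-SI form of the farad.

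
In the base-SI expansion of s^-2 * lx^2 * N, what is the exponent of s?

lx = m⁻²·cd.
So lx² = m⁻⁴·cd².
N = kg·m·s⁻².
Combining: s⁻²·lx²·N = s⁻² · (m⁻⁴·cd²) · (kg·m·s⁻²) = kg·m⁻³·s⁻⁴·cd².
The exponent of s is -4.

-4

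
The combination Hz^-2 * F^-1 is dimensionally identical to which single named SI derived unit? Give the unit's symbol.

Hz = 1/s = s⁻¹ (frequency is cycles per second).
So Hz⁻² = s².
F = C/V (capacitance = charge per voltage),
    = A·s/(kg·m²·s⁻³·A⁻¹) (substituting C and V),
    = kg⁻¹·m⁻²·s⁴·A².
So F⁻¹ = kg·m²·s⁻⁴·A⁻².
Combining: Hz⁻²·F⁻¹ = s² · (kg·m²·s⁻⁴·A⁻²) = kg·m²·s⁻²·A⁻².
kg·m²·s⁻²·A⁻² is the base-SI form of the henry.

H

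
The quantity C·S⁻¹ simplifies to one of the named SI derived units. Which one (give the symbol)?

Wb

C = s·A.
S = kg⁻¹·m⁻²·s³·A².
So S⁻¹ = kg·m²·s⁻³·A⁻².
Combining: C·S⁻¹ = (s·A) · (kg·m²·s⁻³·A⁻²) = kg·m²·s⁻²·A⁻¹.
kg·m²·s⁻²·A⁻¹ is the base-SI form of the weber.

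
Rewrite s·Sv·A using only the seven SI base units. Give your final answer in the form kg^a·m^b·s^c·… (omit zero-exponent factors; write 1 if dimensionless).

Sv = m²·s⁻².
Combining: s·Sv·A = s · (m²·s⁻²) · A = m²·s⁻¹·A.

m²·s⁻¹·A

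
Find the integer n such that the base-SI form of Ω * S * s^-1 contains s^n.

Ω = V/A (resistance = voltage per current),
    = kg·m²·s⁻³·A⁻².
S = 1/Ω (conductance is reciprocal resistance),
    = kg⁻¹·m⁻²·s³·A².
Combining: Ω·S·s⁻¹ = (kg·m²·s⁻³·A⁻²) · (kg⁻¹·m⁻²·s³·A²) · s⁻¹ = s⁻¹.
The exponent of s is -1.

-1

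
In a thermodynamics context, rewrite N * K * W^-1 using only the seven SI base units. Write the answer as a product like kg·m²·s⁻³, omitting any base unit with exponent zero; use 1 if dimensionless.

N = kg·m/s² = kg·m·s⁻² (force = mass × acceleration).
W = J/s (power = energy per time),
    = kg·m²·s⁻³.
So W⁻¹ = kg⁻¹·m⁻²·s³.
Combining: N·K·W⁻¹ = (kg·m·s⁻²) · K · (kg⁻¹·m⁻²·s³) = m⁻¹·s·K.

m⁻¹·s·K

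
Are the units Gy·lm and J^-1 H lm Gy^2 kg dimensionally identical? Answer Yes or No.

Left side:
  Gy = J/kg (absorbed dose = energy per mass),
      = m²·s⁻².
  lm = cd·sr = cd (luminous flux; sr is dimensionless).
  Combining: Gy·lm = (m²·s⁻²) · cd = m²·s⁻²·cd.
Right side:
  J = N·m (work = force × distance),
      = kg·m²·s⁻².
  So J⁻¹ = kg⁻¹·m⁻²·s².
  H = Wb/A (inductance = flux per current),
      = kg·m²·s⁻²·A⁻².
  lm = cd·sr = cd (luminous flux; sr is dimensionless).
  Gy = J/kg (absorbed dose = energy per mass),
      = m²·s⁻².
  So Gy² = m⁴·s⁻⁴.
  Combining: J⁻¹·H·lm·Gy²·kg = (kg⁻¹·m⁻²·s²) · (kg·m²·s⁻²·A⁻²) · cd · (m⁴·s⁻⁴) · kg = kg·m⁴·s⁻⁴·A⁻²·cd.
Left is m²·s⁻²·cd; right is kg·m⁴·s⁻⁴·A⁻²·cd — different.

No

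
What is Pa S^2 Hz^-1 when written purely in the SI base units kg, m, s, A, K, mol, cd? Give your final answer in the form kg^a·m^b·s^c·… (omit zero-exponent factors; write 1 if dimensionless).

kg⁻¹·m⁻⁵·s⁵·A⁴

Pa = N/m² (pressure = force per area),
    = kg·m⁻¹·s⁻².
S = 1/Ω (conductance is reciprocal resistance),
    = kg⁻¹·m⁻²·s³·A².
So S² = kg⁻²·m⁻⁴·s⁶·A⁴.
Hz = 1/s = s⁻¹ (frequency is cycles per second).
So Hz⁻¹ = s.
Combining: Pa·S²·Hz⁻¹ = (kg·m⁻¹·s⁻²) · (kg⁻²·m⁻⁴·s⁶·A⁴) · s = kg⁻¹·m⁻⁵·s⁵·A⁴.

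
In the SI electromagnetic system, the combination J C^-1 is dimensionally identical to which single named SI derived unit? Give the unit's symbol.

J = N·m (work = force × distance),
    = kg·m²·s⁻².
C = A·s = s·A (charge = current × time).
So C⁻¹ = s⁻¹·A⁻¹.
Combining: J·C⁻¹ = (kg·m²·s⁻²) · (s⁻¹·A⁻¹) = kg·m²·s⁻³·A⁻¹.
kg·m²·s⁻³·A⁻¹ is the base-SI form of the volt.

V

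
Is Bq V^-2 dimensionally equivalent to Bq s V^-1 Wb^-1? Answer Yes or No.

Left side:
  Bq = 1/s = s⁻¹ (activity is decays per second).
  V = W/A (potential = power per current),
      = kg·m²·s⁻³·A⁻¹.
  So V⁻² = kg⁻²·m⁻⁴·s⁶·A².
  Combining: Bq·V⁻² = s⁻¹ · (kg⁻²·m⁻⁴·s⁶·A²) = kg⁻²·m⁻⁴·s⁵·A².
Right side:
  Bq = s⁻¹.
  V = kg·m²·s⁻³·A⁻¹.
  So V⁻¹ = kg⁻¹·m⁻²·s³·A.
  Wb = kg·m²·s⁻²·A⁻¹.
  So Wb⁻¹ = kg⁻¹·m⁻²·s²·A.
  Combining: Bq·s·V⁻¹·Wb⁻¹ = s⁻¹ · s · (kg⁻¹·m⁻²·s³·A) · (kg⁻¹·m⁻²·s²·A) = kg⁻²·m⁻⁴·s⁵·A².
Both reduce to kg⁻²·m⁻⁴·s⁵·A².

Yes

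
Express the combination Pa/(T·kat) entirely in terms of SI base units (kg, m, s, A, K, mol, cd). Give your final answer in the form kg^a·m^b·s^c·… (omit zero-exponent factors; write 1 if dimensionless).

Pa = N/m² (pressure = force per area),
    = kg·m⁻¹·s⁻².
T = Wb/m² (flux density = flux per area),
    = kg·s⁻²·A⁻¹.
So T⁻¹ = kg⁻¹·s²·A.
kat = mol/s = s⁻¹·mol (catalytic activity).
So kat⁻¹ = s·mol⁻¹.
Combining: Pa·T⁻¹·kat⁻¹ = (kg·m⁻¹·s⁻²) · (kg⁻¹·s²·A) · (s·mol⁻¹) = m⁻¹·s·A·mol⁻¹.

m⁻¹·s·A·mol⁻¹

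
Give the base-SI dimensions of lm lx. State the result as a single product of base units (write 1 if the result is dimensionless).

m⁻²·cd²

lm = cd·sr = cd (luminous flux; sr is dimensionless).
lx = lm/m² (illuminance = luminous flux per area),
    = m⁻²·cd.
Combining: lm·lx = cd · (m⁻²·cd) = m⁻²·cd².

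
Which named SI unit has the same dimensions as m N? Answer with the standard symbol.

N = kg·m/s² = kg·m·s⁻² (force = mass × acceleration).
Combining: m·N = m · (kg·m·s⁻²) = kg·m²·s⁻².
kg·m²·s⁻² is the base-SI form of the joule.

J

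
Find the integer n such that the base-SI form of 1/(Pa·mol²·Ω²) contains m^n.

-3

Pa = N/m² (pressure = force per area),
    = kg·m⁻¹·s⁻².
So Pa⁻¹ = kg⁻¹·m·s².
Ω = V/A (resistance = voltage per current),
    = kg·m²·s⁻³·A⁻².
So Ω⁻² = kg⁻²·m⁻⁴·s⁶·A⁴.
Combining: Pa⁻¹·mol⁻²·Ω⁻² = (kg⁻¹·m·s²) · mol⁻² · (kg⁻²·m⁻⁴·s⁶·A⁴) = kg⁻³·m⁻³·s⁸·A⁴·mol⁻².
The exponent of m is -3.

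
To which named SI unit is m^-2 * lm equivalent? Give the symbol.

lx

lm = cd·sr = cd (luminous flux; sr is dimensionless).
Combining: m⁻²·lm = m⁻² · cd = m⁻²·cd.
m⁻²·cd is the base-SI form of the lux.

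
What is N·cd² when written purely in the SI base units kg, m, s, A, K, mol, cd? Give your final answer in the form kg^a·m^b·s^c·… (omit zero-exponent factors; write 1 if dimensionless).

kg·m·s⁻²·cd²

N = kg·m·s⁻².
Combining: N·cd² = (kg·m·s⁻²) · cd² = kg·m·s⁻²·cd².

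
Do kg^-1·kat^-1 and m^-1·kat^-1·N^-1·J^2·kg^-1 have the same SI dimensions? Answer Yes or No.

Left side:
  kat = mol/s = s⁻¹·mol (catalytic activity).
  So kat⁻¹ = s·mol⁻¹.
  Combining: kg⁻¹·kat⁻¹ = kg⁻¹ · (s·mol⁻¹) = kg⁻¹·s·mol⁻¹.
Right side:
  kat = s⁻¹·mol.
  So kat⁻¹ = s·mol⁻¹.
  N = kg·m·s⁻².
  So N⁻¹ = kg⁻¹·m⁻¹·s².
  J = kg·m²·s⁻².
  So J² = kg²·m⁴·s⁻⁴.
  Combining: m⁻¹·kat⁻¹·N⁻¹·J²·kg⁻¹ = m⁻¹ · (s·mol⁻¹) · (kg⁻¹·m⁻¹·s²) · (kg²·m⁴·s⁻⁴) · kg⁻¹ = m²·s⁻¹·mol⁻¹.
Left is kg⁻¹·s·mol⁻¹; right is m²·s⁻¹·mol⁻¹ — different.

No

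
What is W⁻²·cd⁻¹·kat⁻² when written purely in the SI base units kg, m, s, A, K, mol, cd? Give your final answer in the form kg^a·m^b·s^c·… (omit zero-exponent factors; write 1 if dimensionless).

kg⁻²·m⁻⁴·s⁸·mol⁻²·cd⁻¹

W = J/s (power = energy per time),
    = kg·m²·s⁻³.
So W⁻² = kg⁻²·m⁻⁴·s⁶.
kat = mol/s = s⁻¹·mol (catalytic activity).
So kat⁻² = s²·mol⁻².
Combining: W⁻²·cd⁻¹·kat⁻² = (kg⁻²·m⁻⁴·s⁶) · cd⁻¹ · (s²·mol⁻²) = kg⁻²·m⁻⁴·s⁸·mol⁻²·cd⁻¹.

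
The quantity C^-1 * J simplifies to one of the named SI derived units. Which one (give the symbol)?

V

C = s·A.
So C⁻¹ = s⁻¹·A⁻¹.
J = kg·m²·s⁻².
Combining: C⁻¹·J = (s⁻¹·A⁻¹) · (kg·m²·s⁻²) = kg·m²·s⁻³·A⁻¹.
kg·m²·s⁻³·A⁻¹ is the base-SI form of the volt.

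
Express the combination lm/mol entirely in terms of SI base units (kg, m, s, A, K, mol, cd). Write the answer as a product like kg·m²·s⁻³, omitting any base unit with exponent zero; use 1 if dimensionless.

lm = cd.
Combining: mol⁻¹·lm = mol⁻¹ · cd = mol⁻¹·cd.

mol⁻¹·cd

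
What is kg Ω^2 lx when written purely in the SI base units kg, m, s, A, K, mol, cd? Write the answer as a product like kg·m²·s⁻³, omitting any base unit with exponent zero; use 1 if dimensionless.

kg³·m²·s⁻⁶·A⁻⁴·cd

Ω = V/A (resistance = voltage per current),
    = kg·m²·s⁻³·A⁻².
So Ω² = kg²·m⁴·s⁻⁶·A⁻⁴.
lx = lm/m² (illuminance = luminous flux per area),
    = m⁻²·cd.
Combining: kg·Ω²·lx = kg · (kg²·m⁴·s⁻⁶·A⁻⁴) · (m⁻²·cd) = kg³·m²·s⁻⁶·A⁻⁴·cd.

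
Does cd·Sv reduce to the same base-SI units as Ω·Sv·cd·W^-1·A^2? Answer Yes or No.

Left side:
  Sv = J/kg (equivalent dose = energy per mass),
      = m²·s⁻².
  Combining: cd·Sv = cd · (m²·s⁻²) = m²·s⁻²·cd.
Right side:
  Ω = kg·m²·s⁻³·A⁻².
  Sv = m²·s⁻².
  W = kg·m²·s⁻³.
  So W⁻¹ = kg⁻¹·m⁻²·s³.
  Combining: Ω·Sv·cd·W⁻¹·A² = (kg·m²·s⁻³·A⁻²) · (m²·s⁻²) · cd · (kg⁻¹·m⁻²·s³) · A² = m²·s⁻²·cd.
Both reduce to m²·s⁻²·cd.

Yes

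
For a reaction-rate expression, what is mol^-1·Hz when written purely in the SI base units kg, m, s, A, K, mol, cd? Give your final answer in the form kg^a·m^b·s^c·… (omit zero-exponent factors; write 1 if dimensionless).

s⁻¹·mol⁻¹

Hz = s⁻¹.
Combining: mol⁻¹·Hz = mol⁻¹ · s⁻¹ = s⁻¹·mol⁻¹.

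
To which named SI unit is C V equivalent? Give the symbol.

J

C = A·s = s·A (charge = current × time).
V = W/A (potential = power per current),
    = kg·m²·s⁻³·A⁻¹.
Combining: C·V = (s·A) · (kg·m²·s⁻³·A⁻¹) = kg·m²·s⁻².
kg·m²·s⁻² is the base-SI form of the joule.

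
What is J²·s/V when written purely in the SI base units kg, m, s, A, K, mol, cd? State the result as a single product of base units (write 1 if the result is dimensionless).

kg·m²·A

V = kg·m²·s⁻³·A⁻¹.
So V⁻¹ = kg⁻¹·m⁻²·s³·A.
J = kg·m²·s⁻².
So J² = kg²·m⁴·s⁻⁴.
Combining: V⁻¹·J²·s = (kg⁻¹·m⁻²·s³·A) · (kg²·m⁴·s⁻⁴) · s = kg·m²·A.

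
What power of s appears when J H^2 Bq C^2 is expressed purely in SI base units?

J = kg·m²·s⁻².
H = kg·m²·s⁻²·A⁻².
So H² = kg²·m⁴·s⁻⁴·A⁻⁴.
Bq = s⁻¹.
C = s·A.
So C² = s²·A².
Combining: J·H²·Bq·C² = (kg·m²·s⁻²) · (kg²·m⁴·s⁻⁴·A⁻⁴) · s⁻¹ · (s²·A²) = kg³·m⁶·s⁻⁵·A⁻².
The exponent of s is -5.

-5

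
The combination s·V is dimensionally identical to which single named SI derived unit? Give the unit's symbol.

V = W/A (potential = power per current),
    = kg·m²·s⁻³·A⁻¹.
Combining: s·V = s · (kg·m²·s⁻³·A⁻¹) = kg·m²·s⁻²·A⁻¹.
kg·m²·s⁻²·A⁻¹ is the base-SI form of the weber.

Wb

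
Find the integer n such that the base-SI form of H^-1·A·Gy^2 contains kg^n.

H = Wb/A (inductance = flux per current),
    = kg·m²·s⁻²·A⁻².
So H⁻¹ = kg⁻¹·m⁻²·s²·A².
Gy = J/kg (absorbed dose = energy per mass),
    = m²·s⁻².
So Gy² = m⁴·s⁻⁴.
Combining: H⁻¹·A·Gy² = (kg⁻¹·m⁻²·s²·A²) · A · (m⁴·s⁻⁴) = kg⁻¹·m²·s⁻²·A³.
The exponent of kg is -1.

-1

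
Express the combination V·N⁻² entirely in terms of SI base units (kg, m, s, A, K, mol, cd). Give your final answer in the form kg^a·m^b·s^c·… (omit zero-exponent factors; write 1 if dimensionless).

V = kg·m²·s⁻³·A⁻¹.
N = kg·m·s⁻².
So N⁻² = kg⁻²·m⁻²·s⁴.
Combining: V·N⁻² = (kg·m²·s⁻³·A⁻¹) · (kg⁻²·m⁻²·s⁴) = kg⁻¹·s·A⁻¹.

kg⁻¹·s·A⁻¹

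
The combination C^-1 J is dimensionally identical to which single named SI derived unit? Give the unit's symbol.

C = A·s = s·A (charge = current × time).
So C⁻¹ = s⁻¹·A⁻¹.
J = N·m (work = force × distance),
    = kg·m²·s⁻².
Combining: C⁻¹·J = (s⁻¹·A⁻¹) · (kg·m²·s⁻²) = kg·m²·s⁻³·A⁻¹.
kg·m²·s⁻³·A⁻¹ is the base-SI form of the volt.

V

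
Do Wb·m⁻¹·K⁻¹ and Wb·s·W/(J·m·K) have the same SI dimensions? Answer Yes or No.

Left side:
  Wb = V·s (flux: a volt is a weber per second),
      = kg·m²·s⁻²·A⁻¹.
  Combining: Wb·m⁻¹·K⁻¹ = (kg·m²·s⁻²·A⁻¹) · m⁻¹ · K⁻¹ = kg·m·s⁻²·A⁻¹·K⁻¹.
Right side:
  J = kg·m²·s⁻².
  So J⁻¹ = kg⁻¹·m⁻²·s².
  Wb = kg·m²·s⁻²·A⁻¹.
  W = kg·m²·s⁻³.
  Combining: J⁻¹·m⁻¹·Wb·s·W·K⁻¹ = (kg⁻¹·m⁻²·s²) · m⁻¹ · (kg·m²·s⁻²·A⁻¹) · s · (kg·m²·s⁻³) · K⁻¹ = kg·m·s⁻²·A⁻¹·K⁻¹.
Both reduce to kg·m·s⁻²·A⁻¹·K⁻¹.

Yes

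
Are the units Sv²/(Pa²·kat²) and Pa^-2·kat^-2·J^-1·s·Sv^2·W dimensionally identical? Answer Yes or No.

Yes

Left side:
  Sv = J/kg (equivalent dose = energy per mass),
      = m²·s⁻².
  So Sv² = m⁴·s⁻⁴.
  Pa = N/m² (pressure = force per area),
      = kg·m⁻¹·s⁻².
  So Pa⁻² = kg⁻²·m²·s⁴.
  kat = mol/s = s⁻¹·mol (catalytic activity).
  So kat⁻² = s²·mol⁻².
  Combining: Sv²·Pa⁻²·kat⁻² = (m⁴·s⁻⁴) · (kg⁻²·m²·s⁴) · (s²·mol⁻²) = kg⁻²·m⁶·s²·mol⁻².
Right side:
  Pa = N/m² (pressure = force per area),
      = kg·m⁻¹·s⁻².
  So Pa⁻² = kg⁻²·m²·s⁴.
  kat = mol/s = s⁻¹·mol (catalytic activity).
  So kat⁻² = s²·mol⁻².
  J = N·m (work = force × distance),
      = kg·m²·s⁻².
  So J⁻¹ = kg⁻¹·m⁻²·s².
  Sv = J/kg (equivalent dose = energy per mass),
      = m²·s⁻².
  So Sv² = m⁴·s⁻⁴.
  W = J/s (power = energy per time),
      = kg·m²·s⁻³.
  Combining: Pa⁻²·kat⁻²·J⁻¹·s·Sv²·W = (kg⁻²·m²·s⁴) · (s²·mol⁻²) · (kg⁻¹·m⁻²·s²) · s · (m⁴·s⁻⁴) · (kg·m²·s⁻³) = kg⁻²·m⁶·s²·mol⁻².
Both reduce to kg⁻²·m⁶·s²·mol⁻².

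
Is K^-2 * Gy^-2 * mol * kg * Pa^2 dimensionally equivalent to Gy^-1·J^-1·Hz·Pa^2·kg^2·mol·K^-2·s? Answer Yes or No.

Yes

Left side:
  Gy = J/kg (absorbed dose = energy per mass),
      = m²·s⁻².
  So Gy⁻² = m⁻⁴·s⁴.
  Pa = N/m² (pressure = force per area),
      = kg·m⁻¹·s⁻².
  So Pa² = kg²·m⁻²·s⁻⁴.
  Combining: K⁻²·Gy⁻²·mol·kg·Pa² = K⁻² · (m⁻⁴·s⁴) · mol · kg · (kg²·m⁻²·s⁻⁴) = kg³·m⁻⁶·K⁻²·mol.
Right side:
  Gy = J/kg (absorbed dose = energy per mass),
      = m²·s⁻².
  So Gy⁻¹ = m⁻²·s².
  J = N·m (work = force × distance),
      = kg·m²·s⁻².
  So J⁻¹ = kg⁻¹·m⁻²·s².
  Hz = 1/s = s⁻¹ (frequency is cycles per second).
  Pa = N/m² (pressure = force per area),
      = kg·m⁻¹·s⁻².
  So Pa² = kg²·m⁻²·s⁻⁴.
  Combining: Gy⁻¹·J⁻¹·Hz·Pa²·kg²·mol·K⁻²·s = (m⁻²·s²) · (kg⁻¹·m⁻²·s²) · s⁻¹ · (kg²·m⁻²·s⁻⁴) · kg² · mol · K⁻² · s = kg³·m⁻⁶·K⁻²·mol.
Both reduce to kg³·m⁻⁶·K⁻²·mol.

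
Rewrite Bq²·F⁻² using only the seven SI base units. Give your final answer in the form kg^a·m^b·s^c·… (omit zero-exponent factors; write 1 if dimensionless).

Bq = s⁻¹.
So Bq² = s⁻².
F = kg⁻¹·m⁻²·s⁴·A².
So F⁻² = kg²·m⁴·s⁻⁸·A⁻⁴.
Combining: Bq²·F⁻² = s⁻² · (kg²·m⁴·s⁻⁸·A⁻⁴) = kg²·m⁴·s⁻¹⁰·A⁻⁴.

kg²·m⁴·s⁻¹⁰·A⁻⁴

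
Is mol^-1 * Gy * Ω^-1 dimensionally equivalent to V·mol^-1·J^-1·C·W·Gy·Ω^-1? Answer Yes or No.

No

Left side:
  Gy = m²·s⁻².
  Ω = kg·m²·s⁻³·A⁻².
  So Ω⁻¹ = kg⁻¹·m⁻²·s³·A².
  Combining: mol⁻¹·Gy·Ω⁻¹ = mol⁻¹ · (m²·s⁻²) · (kg⁻¹·m⁻²·s³·A²) = kg⁻¹·s·A²·mol⁻¹.
Right side:
  V = kg·m²·s⁻³·A⁻¹.
  J = kg·m²·s⁻².
  So J⁻¹ = kg⁻¹·m⁻²·s².
  C = s·A.
  W = kg·m²·s⁻³.
  Gy = m²·s⁻².
  Ω = kg·m²·s⁻³·A⁻².
  So Ω⁻¹ = kg⁻¹·m⁻²·s³·A².
  Combining: V·mol⁻¹·J⁻¹·C·W·Gy·Ω⁻¹ = (kg·m²·s⁻³·A⁻¹) · mol⁻¹ · (kg⁻¹·m⁻²·s²) · (s·A) · (kg·m²·s⁻³) · (m²·s⁻²) · (kg⁻¹·m⁻²·s³·A²) = m²·s⁻²·A²·mol⁻¹.
Left is kg⁻¹·s·A²·mol⁻¹; right is m²·s⁻²·A²·mol⁻¹ — different.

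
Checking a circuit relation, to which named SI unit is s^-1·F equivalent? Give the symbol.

S

F = C/V (capacitance = charge per voltage),
    = A·s/(kg·m²·s⁻³·A⁻¹) (substituting C and V),
    = kg⁻¹·m⁻²·s⁴·A².
Combining: s⁻¹·F = s⁻¹ · (kg⁻¹·m⁻²·s⁴·A²) = kg⁻¹·m⁻²·s³·A².
kg⁻¹·m⁻²·s³·A² is the base-SI form of the siemens.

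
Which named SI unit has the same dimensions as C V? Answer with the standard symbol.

J

C = A·s = s·A (charge = current × time).
V = W/A (potential = power per current),
    = kg·m²·s⁻³·A⁻¹.
Combining: C·V = (s·A) · (kg·m²·s⁻³·A⁻¹) = kg·m²·s⁻².
kg·m²·s⁻² is the base-SI form of the joule.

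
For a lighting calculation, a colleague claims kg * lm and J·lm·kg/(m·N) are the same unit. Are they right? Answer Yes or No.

Left side:
  lm = cd·sr = cd (luminous flux; sr is dimensionless).
  Combining: kg·lm = kg · cd = kg·cd.
Right side:
  J = N·m (work = force × distance),
      = kg·m²·s⁻².
  lm = cd·sr = cd (luminous flux; sr is dimensionless).
  N = kg·m/s² = kg·m·s⁻² (force = mass × acceleration).
  So N⁻¹ = kg⁻¹·m⁻¹·s².
  Combining: J·m⁻¹·lm·kg·N⁻¹ = (kg·m²·s⁻²) · m⁻¹ · cd · kg · (kg⁻¹·m⁻¹·s²) = kg·cd.
Both reduce to kg·cd.

Yes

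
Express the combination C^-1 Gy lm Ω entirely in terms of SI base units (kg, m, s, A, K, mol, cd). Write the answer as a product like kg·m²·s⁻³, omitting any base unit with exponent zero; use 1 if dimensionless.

C = s·A.
So C⁻¹ = s⁻¹·A⁻¹.
Gy = m²·s⁻².
lm = cd.
Ω = kg·m²·s⁻³·A⁻².
Combining: C⁻¹·Gy·lm·Ω = (s⁻¹·A⁻¹) · (m²·s⁻²) · cd · (kg·m²·s⁻³·A⁻²) = kg·m⁴·s⁻⁶·A⁻³·cd.

kg·m⁴·s⁻⁶·A⁻³·cd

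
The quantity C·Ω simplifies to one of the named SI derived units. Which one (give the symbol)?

Wb

C = A·s = s·A (charge = current × time).
Ω = V/A (resistance = voltage per current),
    = kg·m²·s⁻³·A⁻².
Combining: C·Ω = (s·A) · (kg·m²·s⁻³·A⁻²) = kg·m²·s⁻²·A⁻¹.
kg·m²·s⁻²·A⁻¹ is the base-SI form of the weber.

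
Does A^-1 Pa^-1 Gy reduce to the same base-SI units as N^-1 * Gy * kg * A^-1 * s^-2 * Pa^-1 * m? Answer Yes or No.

Left side:
  Pa = N/m² (pressure = force per area),
      = kg·m⁻¹·s⁻².
  So Pa⁻¹ = kg⁻¹·m·s².
  Gy = J/kg (absorbed dose = energy per mass),
      = m²·s⁻².
  Combining: A⁻¹·Pa⁻¹·Gy = A⁻¹ · (kg⁻¹·m·s²) · (m²·s⁻²) = kg⁻¹·m³·A⁻¹.
Right side:
  N = kg·m/s² = kg·m·s⁻² (force = mass × acceleration).
  So N⁻¹ = kg⁻¹·m⁻¹·s².
  Gy = J/kg (absorbed dose = energy per mass),
      = m²·s⁻².
  Pa = N/m² (pressure = force per area),
      = kg·m⁻¹·s⁻².
  So Pa⁻¹ = kg⁻¹·m·s².
  Combining: N⁻¹·Gy·kg·A⁻¹·s⁻²·Pa⁻¹·m = (kg⁻¹·m⁻¹·s²) · (m²·s⁻²) · kg · A⁻¹ · s⁻² · (kg⁻¹·m·s²) · m = kg⁻¹·m³·A⁻¹.
Both reduce to kg⁻¹·m³·A⁻¹.

Yes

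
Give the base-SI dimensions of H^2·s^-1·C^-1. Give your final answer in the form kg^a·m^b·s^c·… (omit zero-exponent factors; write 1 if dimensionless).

kg²·m⁴·s⁻⁶·A⁻⁵

H = kg·m²·s⁻²·A⁻².
So H² = kg²·m⁴·s⁻⁴·A⁻⁴.
C = s·A.
So C⁻¹ = s⁻¹·A⁻¹.
Combining: H²·s⁻¹·C⁻¹ = (kg²·m⁴·s⁻⁴·A⁻⁴) · s⁻¹ · (s⁻¹·A⁻¹) = kg²·m⁴·s⁻⁶·A⁻⁵.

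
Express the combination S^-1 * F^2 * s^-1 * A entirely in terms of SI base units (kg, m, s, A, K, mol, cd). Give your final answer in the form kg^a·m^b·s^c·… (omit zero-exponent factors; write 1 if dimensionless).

S = 1/Ω (conductance is reciprocal resistance),
    = kg⁻¹·m⁻²·s³·A².
So S⁻¹ = kg·m²·s⁻³·A⁻².
F = C/V (capacitance = charge per voltage),
    = A·s/(kg·m²·s⁻³·A⁻¹) (substituting C and V),
    = kg⁻¹·m⁻²·s⁴·A².
So F² = kg⁻²·m⁻⁴·s⁸·A⁴.
Combining: S⁻¹·F²·s⁻¹·A = (kg·m²·s⁻³·A⁻²) · (kg⁻²·m⁻⁴·s⁸·A⁴) · s⁻¹ · A = kg⁻¹·m⁻²·s⁴·A³.

kg⁻¹·m⁻²·s⁴·A³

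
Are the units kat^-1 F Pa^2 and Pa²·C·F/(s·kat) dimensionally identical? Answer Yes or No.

No

Left side:
  kat = s⁻¹·mol.
  So kat⁻¹ = s·mol⁻¹.
  F = kg⁻¹·m⁻²·s⁴·A².
  Pa = kg·m⁻¹·s⁻².
  So Pa² = kg²·m⁻²·s⁻⁴.
  Combining: kat⁻¹·F·Pa² = (s·mol⁻¹) · (kg⁻¹·m⁻²·s⁴·A²) · (kg²·m⁻²·s⁻⁴) = kg·m⁻⁴·s·A²·mol⁻¹.
Right side:
  Pa = N/m² (pressure = force per area),
      = kg·m⁻¹·s⁻².
  So Pa² = kg²·m⁻²·s⁻⁴.
  C = A·s = s·A (charge = current × time).
  F = C/V (capacitance = charge per voltage),
      = A·s/(kg·m²·s⁻³·A⁻¹) (substituting C and V),
      = kg⁻¹·m⁻²·s⁴·A².
  kat = mol/s = s⁻¹·mol (catalytic activity).
  So kat⁻¹ = s·mol⁻¹.
  Combining: Pa²·s⁻¹·C·F·kat⁻¹ = (kg²·m⁻²·s⁻⁴) · s⁻¹ · (s·A) · (kg⁻¹·m⁻²·s⁴·A²) · (s·mol⁻¹) = kg·m⁻⁴·s·A³·mol⁻¹.
Left is kg·m⁻⁴·s·A²·mol⁻¹; right is kg·m⁻⁴·s·A³·mol⁻¹ — different.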